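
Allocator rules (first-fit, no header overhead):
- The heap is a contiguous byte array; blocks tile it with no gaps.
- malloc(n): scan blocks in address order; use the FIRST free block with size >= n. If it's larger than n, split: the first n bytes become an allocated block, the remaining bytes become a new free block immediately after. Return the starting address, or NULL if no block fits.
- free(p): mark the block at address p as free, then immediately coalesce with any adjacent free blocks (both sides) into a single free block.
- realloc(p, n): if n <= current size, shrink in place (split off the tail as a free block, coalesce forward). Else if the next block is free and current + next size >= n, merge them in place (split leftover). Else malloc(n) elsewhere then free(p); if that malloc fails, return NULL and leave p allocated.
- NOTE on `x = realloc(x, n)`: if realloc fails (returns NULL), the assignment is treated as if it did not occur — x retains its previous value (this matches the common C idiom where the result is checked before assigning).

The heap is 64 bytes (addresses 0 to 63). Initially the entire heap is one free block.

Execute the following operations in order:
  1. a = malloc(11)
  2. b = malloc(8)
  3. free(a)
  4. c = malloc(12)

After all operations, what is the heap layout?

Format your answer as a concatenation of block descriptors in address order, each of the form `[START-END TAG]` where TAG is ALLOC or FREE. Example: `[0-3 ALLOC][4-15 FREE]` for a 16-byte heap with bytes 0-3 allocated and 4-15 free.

Answer: [0-10 FREE][11-18 ALLOC][19-30 ALLOC][31-63 FREE]

Derivation:
Op 1: a = malloc(11) -> a = 0; heap: [0-10 ALLOC][11-63 FREE]
Op 2: b = malloc(8) -> b = 11; heap: [0-10 ALLOC][11-18 ALLOC][19-63 FREE]
Op 3: free(a) -> (freed a); heap: [0-10 FREE][11-18 ALLOC][19-63 FREE]
Op 4: c = malloc(12) -> c = 19; heap: [0-10 FREE][11-18 ALLOC][19-30 ALLOC][31-63 FREE]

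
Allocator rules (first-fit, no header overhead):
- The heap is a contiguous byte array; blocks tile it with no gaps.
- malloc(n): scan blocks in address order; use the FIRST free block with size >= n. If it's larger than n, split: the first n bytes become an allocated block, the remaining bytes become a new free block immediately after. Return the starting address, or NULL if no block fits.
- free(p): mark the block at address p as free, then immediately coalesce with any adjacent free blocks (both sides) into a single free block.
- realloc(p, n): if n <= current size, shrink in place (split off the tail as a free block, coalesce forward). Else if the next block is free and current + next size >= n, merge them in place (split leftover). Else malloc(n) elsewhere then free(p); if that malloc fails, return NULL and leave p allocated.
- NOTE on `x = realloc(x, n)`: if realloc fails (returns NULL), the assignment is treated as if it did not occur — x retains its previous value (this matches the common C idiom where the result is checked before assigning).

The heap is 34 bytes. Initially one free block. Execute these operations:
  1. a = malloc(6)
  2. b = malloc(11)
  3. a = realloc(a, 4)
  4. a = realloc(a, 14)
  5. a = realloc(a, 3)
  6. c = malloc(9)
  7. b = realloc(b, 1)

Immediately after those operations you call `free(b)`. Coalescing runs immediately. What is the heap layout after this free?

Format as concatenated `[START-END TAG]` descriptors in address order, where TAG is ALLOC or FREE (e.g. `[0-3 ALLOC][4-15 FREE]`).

Answer: [0-16 FREE][17-19 ALLOC][20-28 ALLOC][29-33 FREE]

Derivation:
Op 1: a = malloc(6) -> a = 0; heap: [0-5 ALLOC][6-33 FREE]
Op 2: b = malloc(11) -> b = 6; heap: [0-5 ALLOC][6-16 ALLOC][17-33 FREE]
Op 3: a = realloc(a, 4) -> a = 0; heap: [0-3 ALLOC][4-5 FREE][6-16 ALLOC][17-33 FREE]
Op 4: a = realloc(a, 14) -> a = 17; heap: [0-5 FREE][6-16 ALLOC][17-30 ALLOC][31-33 FREE]
Op 5: a = realloc(a, 3) -> a = 17; heap: [0-5 FREE][6-16 ALLOC][17-19 ALLOC][20-33 FREE]
Op 6: c = malloc(9) -> c = 20; heap: [0-5 FREE][6-16 ALLOC][17-19 ALLOC][20-28 ALLOC][29-33 FREE]
Op 7: b = realloc(b, 1) -> b = 6; heap: [0-5 FREE][6-6 ALLOC][7-16 FREE][17-19 ALLOC][20-28 ALLOC][29-33 FREE]
free(b): b = 6 -> block [6-6 ALLOC]; mark free, coalesce with adjacent free neighbors -> [0-16 FREE][17-19 ALLOC][20-28 ALLOC][29-33 FREE]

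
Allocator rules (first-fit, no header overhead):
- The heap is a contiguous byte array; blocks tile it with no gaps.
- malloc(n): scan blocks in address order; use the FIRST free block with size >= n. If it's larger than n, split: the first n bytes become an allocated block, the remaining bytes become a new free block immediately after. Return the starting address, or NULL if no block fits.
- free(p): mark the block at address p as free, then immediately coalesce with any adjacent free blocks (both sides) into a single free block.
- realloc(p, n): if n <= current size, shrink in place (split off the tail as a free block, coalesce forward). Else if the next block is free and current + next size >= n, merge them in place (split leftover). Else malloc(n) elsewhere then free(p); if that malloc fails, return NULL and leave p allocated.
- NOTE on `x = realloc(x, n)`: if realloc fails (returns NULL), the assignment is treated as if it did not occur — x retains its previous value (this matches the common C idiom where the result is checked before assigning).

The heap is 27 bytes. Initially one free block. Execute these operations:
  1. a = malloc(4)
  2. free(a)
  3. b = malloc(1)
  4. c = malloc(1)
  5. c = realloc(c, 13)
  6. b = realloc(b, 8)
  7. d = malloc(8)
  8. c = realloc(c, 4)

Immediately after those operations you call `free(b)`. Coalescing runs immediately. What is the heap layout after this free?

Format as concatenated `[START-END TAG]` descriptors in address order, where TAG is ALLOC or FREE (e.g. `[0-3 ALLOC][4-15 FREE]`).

Op 1: a = malloc(4) -> a = 0; heap: [0-3 ALLOC][4-26 FREE]
Op 2: free(a) -> (freed a); heap: [0-26 FREE]
Op 3: b = malloc(1) -> b = 0; heap: [0-0 ALLOC][1-26 FREE]
Op 4: c = malloc(1) -> c = 1; heap: [0-0 ALLOC][1-1 ALLOC][2-26 FREE]
Op 5: c = realloc(c, 13) -> c = 1; heap: [0-0 ALLOC][1-13 ALLOC][14-26 FREE]
Op 6: b = realloc(b, 8) -> b = 14; heap: [0-0 FREE][1-13 ALLOC][14-21 ALLOC][22-26 FREE]
Op 7: d = malloc(8) -> d = NULL; heap: [0-0 FREE][1-13 ALLOC][14-21 ALLOC][22-26 FREE]
Op 8: c = realloc(c, 4) -> c = 1; heap: [0-0 FREE][1-4 ALLOC][5-13 FREE][14-21 ALLOC][22-26 FREE]
free(b): b = 14 -> block [14-21 ALLOC]; mark free, coalesce with adjacent free neighbors -> [0-0 FREE][1-4 ALLOC][5-26 FREE]

Answer: [0-0 FREE][1-4 ALLOC][5-26 FREE]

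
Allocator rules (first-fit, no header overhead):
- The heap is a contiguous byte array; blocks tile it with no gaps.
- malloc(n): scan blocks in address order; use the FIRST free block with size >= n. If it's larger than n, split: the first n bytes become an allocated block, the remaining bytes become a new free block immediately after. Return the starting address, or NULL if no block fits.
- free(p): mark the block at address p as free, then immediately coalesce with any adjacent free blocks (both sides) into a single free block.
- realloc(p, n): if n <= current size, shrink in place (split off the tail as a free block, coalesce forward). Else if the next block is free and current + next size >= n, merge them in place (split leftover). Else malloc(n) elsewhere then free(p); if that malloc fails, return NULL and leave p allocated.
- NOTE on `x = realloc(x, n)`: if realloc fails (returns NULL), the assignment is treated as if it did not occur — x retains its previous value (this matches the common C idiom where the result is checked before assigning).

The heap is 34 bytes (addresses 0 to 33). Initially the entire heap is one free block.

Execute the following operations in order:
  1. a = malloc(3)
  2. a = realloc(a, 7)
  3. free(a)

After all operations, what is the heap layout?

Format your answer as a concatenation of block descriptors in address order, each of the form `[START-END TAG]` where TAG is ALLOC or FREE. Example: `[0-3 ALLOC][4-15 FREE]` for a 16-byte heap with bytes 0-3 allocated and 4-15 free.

Op 1: a = malloc(3) -> a = 0; heap: [0-2 ALLOC][3-33 FREE]
Op 2: a = realloc(a, 7) -> a = 0; heap: [0-6 ALLOC][7-33 FREE]
Op 3: free(a) -> (freed a); heap: [0-33 FREE]

Answer: [0-33 FREE]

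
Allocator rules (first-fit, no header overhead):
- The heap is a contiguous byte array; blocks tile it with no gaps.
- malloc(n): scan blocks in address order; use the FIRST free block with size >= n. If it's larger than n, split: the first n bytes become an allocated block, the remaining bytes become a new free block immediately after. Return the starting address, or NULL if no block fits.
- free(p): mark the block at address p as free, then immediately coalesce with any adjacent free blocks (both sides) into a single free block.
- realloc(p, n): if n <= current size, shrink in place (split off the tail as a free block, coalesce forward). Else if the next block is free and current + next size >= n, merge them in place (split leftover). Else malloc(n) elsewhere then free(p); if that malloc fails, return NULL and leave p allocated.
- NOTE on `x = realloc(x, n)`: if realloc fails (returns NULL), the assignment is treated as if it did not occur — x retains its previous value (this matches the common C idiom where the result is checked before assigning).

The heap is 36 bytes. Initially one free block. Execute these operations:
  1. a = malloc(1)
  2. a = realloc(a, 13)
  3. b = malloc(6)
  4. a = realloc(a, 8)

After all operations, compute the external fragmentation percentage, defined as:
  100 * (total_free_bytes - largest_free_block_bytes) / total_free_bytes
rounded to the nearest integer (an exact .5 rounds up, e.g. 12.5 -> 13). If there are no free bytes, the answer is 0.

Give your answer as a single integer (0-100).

Op 1: a = malloc(1) -> a = 0; heap: [0-0 ALLOC][1-35 FREE]
Op 2: a = realloc(a, 13) -> a = 0; heap: [0-12 ALLOC][13-35 FREE]
Op 3: b = malloc(6) -> b = 13; heap: [0-12 ALLOC][13-18 ALLOC][19-35 FREE]
Op 4: a = realloc(a, 8) -> a = 0; heap: [0-7 ALLOC][8-12 FREE][13-18 ALLOC][19-35 FREE]
Free blocks: [5 17] total_free=22 largest=17 -> 100*(22-17)/22 = 500/22 ≈ 22.727 -> rounds to 23

Answer: 23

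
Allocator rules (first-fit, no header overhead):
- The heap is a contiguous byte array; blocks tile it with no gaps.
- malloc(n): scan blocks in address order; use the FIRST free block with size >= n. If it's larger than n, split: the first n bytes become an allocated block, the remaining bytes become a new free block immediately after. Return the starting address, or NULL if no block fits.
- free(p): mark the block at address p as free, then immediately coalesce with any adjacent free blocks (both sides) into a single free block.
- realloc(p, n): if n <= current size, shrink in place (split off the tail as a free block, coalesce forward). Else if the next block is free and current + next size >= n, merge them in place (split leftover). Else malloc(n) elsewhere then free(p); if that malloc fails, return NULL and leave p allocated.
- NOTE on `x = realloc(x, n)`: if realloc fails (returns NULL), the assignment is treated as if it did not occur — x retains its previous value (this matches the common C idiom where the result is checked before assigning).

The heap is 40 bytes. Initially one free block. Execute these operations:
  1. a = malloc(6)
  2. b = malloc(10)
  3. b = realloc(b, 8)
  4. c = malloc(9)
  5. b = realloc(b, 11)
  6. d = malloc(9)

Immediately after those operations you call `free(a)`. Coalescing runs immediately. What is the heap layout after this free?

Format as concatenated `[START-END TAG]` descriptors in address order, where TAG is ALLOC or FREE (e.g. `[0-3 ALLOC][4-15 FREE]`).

Answer: [0-13 FREE][14-22 ALLOC][23-33 ALLOC][34-39 FREE]

Derivation:
Op 1: a = malloc(6) -> a = 0; heap: [0-5 ALLOC][6-39 FREE]
Op 2: b = malloc(10) -> b = 6; heap: [0-5 ALLOC][6-15 ALLOC][16-39 FREE]
Op 3: b = realloc(b, 8) -> b = 6; heap: [0-5 ALLOC][6-13 ALLOC][14-39 FREE]
Op 4: c = malloc(9) -> c = 14; heap: [0-5 ALLOC][6-13 ALLOC][14-22 ALLOC][23-39 FREE]
Op 5: b = realloc(b, 11) -> b = 23; heap: [0-5 ALLOC][6-13 FREE][14-22 ALLOC][23-33 ALLOC][34-39 FREE]
Op 6: d = malloc(9) -> d = NULL; heap: [0-5 ALLOC][6-13 FREE][14-22 ALLOC][23-33 ALLOC][34-39 FREE]
free(a): a = 0 -> block [0-5 ALLOC]; mark free, coalesce with adjacent free neighbors -> [0-13 FREE][14-22 ALLOC][23-33 ALLOC][34-39 FREE]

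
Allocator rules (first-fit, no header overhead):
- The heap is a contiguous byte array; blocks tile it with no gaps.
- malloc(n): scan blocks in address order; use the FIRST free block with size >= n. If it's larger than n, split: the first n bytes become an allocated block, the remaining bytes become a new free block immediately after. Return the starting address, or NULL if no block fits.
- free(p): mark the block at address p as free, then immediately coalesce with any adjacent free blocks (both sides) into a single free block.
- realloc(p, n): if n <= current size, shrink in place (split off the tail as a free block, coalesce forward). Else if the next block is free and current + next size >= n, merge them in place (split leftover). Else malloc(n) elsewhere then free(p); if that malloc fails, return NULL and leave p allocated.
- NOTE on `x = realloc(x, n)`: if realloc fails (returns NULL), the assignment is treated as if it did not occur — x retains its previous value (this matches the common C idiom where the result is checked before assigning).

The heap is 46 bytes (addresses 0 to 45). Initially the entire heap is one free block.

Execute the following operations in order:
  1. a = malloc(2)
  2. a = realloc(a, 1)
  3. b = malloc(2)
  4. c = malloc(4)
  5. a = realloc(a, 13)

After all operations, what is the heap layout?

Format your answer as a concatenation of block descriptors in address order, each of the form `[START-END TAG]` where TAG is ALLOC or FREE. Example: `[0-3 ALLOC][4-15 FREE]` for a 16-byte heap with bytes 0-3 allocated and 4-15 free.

Op 1: a = malloc(2) -> a = 0; heap: [0-1 ALLOC][2-45 FREE]
Op 2: a = realloc(a, 1) -> a = 0; heap: [0-0 ALLOC][1-45 FREE]
Op 3: b = malloc(2) -> b = 1; heap: [0-0 ALLOC][1-2 ALLOC][3-45 FREE]
Op 4: c = malloc(4) -> c = 3; heap: [0-0 ALLOC][1-2 ALLOC][3-6 ALLOC][7-45 FREE]
Op 5: a = realloc(a, 13) -> a = 7; heap: [0-0 FREE][1-2 ALLOC][3-6 ALLOC][7-19 ALLOC][20-45 FREE]

Answer: [0-0 FREE][1-2 ALLOC][3-6 ALLOC][7-19 ALLOC][20-45 FREE]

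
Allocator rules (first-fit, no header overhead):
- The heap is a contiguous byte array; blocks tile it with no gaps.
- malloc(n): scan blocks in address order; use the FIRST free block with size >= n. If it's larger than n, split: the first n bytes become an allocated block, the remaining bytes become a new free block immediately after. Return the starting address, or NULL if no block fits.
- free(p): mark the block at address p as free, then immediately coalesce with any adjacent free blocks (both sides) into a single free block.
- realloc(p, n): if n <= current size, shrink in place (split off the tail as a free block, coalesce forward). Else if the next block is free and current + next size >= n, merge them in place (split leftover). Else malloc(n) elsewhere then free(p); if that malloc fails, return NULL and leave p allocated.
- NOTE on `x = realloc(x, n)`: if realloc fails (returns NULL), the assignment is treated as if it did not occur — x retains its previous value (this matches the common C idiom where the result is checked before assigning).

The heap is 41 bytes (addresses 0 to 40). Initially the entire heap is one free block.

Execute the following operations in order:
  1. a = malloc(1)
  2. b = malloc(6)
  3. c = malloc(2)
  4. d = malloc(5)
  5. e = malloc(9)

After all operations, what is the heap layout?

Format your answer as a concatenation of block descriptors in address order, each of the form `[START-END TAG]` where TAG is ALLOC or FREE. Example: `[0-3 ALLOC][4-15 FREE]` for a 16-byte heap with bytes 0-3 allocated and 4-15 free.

Answer: [0-0 ALLOC][1-6 ALLOC][7-8 ALLOC][9-13 ALLOC][14-22 ALLOC][23-40 FREE]

Derivation:
Op 1: a = malloc(1) -> a = 0; heap: [0-0 ALLOC][1-40 FREE]
Op 2: b = malloc(6) -> b = 1; heap: [0-0 ALLOC][1-6 ALLOC][7-40 FREE]
Op 3: c = malloc(2) -> c = 7; heap: [0-0 ALLOC][1-6 ALLOC][7-8 ALLOC][9-40 FREE]
Op 4: d = malloc(5) -> d = 9; heap: [0-0 ALLOC][1-6 ALLOC][7-8 ALLOC][9-13 ALLOC][14-40 FREE]
Op 5: e = malloc(9) -> e = 14; heap: [0-0 ALLOC][1-6 ALLOC][7-8 ALLOC][9-13 ALLOC][14-22 ALLOC][23-40 FREE]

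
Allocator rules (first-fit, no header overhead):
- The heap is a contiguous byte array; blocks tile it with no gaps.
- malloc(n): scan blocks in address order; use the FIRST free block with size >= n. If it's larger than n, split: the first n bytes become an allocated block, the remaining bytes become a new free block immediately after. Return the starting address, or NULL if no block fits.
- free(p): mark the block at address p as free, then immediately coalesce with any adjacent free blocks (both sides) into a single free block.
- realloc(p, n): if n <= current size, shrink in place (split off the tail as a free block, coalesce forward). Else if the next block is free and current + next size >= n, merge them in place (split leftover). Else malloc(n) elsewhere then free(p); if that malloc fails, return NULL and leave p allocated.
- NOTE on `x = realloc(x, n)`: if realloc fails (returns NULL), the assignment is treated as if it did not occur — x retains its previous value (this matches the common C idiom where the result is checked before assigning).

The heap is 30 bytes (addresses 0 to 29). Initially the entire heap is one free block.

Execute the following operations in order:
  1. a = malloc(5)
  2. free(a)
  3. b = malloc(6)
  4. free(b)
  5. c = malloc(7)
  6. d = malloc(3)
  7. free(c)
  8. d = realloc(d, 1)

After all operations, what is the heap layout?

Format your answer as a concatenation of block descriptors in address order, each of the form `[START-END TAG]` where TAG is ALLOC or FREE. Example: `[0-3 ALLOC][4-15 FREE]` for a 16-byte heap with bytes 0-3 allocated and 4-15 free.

Op 1: a = malloc(5) -> a = 0; heap: [0-4 ALLOC][5-29 FREE]
Op 2: free(a) -> (freed a); heap: [0-29 FREE]
Op 3: b = malloc(6) -> b = 0; heap: [0-5 ALLOC][6-29 FREE]
Op 4: free(b) -> (freed b); heap: [0-29 FREE]
Op 5: c = malloc(7) -> c = 0; heap: [0-6 ALLOC][7-29 FREE]
Op 6: d = malloc(3) -> d = 7; heap: [0-6 ALLOC][7-9 ALLOC][10-29 FREE]
Op 7: free(c) -> (freed c); heap: [0-6 FREE][7-9 ALLOC][10-29 FREE]
Op 8: d = realloc(d, 1) -> d = 7; heap: [0-6 FREE][7-7 ALLOC][8-29 FREE]

Answer: [0-6 FREE][7-7 ALLOC][8-29 FREE]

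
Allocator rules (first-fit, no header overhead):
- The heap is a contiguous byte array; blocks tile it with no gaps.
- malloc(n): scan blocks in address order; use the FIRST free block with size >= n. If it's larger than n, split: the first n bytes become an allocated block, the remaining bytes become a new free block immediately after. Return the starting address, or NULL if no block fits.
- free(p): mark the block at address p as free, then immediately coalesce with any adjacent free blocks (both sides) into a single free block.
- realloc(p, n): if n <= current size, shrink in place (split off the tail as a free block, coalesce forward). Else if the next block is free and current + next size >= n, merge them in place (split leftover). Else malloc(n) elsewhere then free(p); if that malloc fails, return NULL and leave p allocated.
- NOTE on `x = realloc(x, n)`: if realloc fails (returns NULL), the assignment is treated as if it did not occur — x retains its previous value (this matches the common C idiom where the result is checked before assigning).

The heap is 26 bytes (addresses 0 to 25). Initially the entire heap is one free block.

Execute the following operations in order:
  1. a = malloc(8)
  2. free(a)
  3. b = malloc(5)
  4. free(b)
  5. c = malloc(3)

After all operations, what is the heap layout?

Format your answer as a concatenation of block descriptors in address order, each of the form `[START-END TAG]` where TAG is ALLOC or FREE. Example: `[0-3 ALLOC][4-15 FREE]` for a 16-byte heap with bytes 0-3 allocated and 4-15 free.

Answer: [0-2 ALLOC][3-25 FREE]

Derivation:
Op 1: a = malloc(8) -> a = 0; heap: [0-7 ALLOC][8-25 FREE]
Op 2: free(a) -> (freed a); heap: [0-25 FREE]
Op 3: b = malloc(5) -> b = 0; heap: [0-4 ALLOC][5-25 FREE]
Op 4: free(b) -> (freed b); heap: [0-25 FREE]
Op 5: c = malloc(3) -> c = 0; heap: [0-2 ALLOC][3-25 FREE]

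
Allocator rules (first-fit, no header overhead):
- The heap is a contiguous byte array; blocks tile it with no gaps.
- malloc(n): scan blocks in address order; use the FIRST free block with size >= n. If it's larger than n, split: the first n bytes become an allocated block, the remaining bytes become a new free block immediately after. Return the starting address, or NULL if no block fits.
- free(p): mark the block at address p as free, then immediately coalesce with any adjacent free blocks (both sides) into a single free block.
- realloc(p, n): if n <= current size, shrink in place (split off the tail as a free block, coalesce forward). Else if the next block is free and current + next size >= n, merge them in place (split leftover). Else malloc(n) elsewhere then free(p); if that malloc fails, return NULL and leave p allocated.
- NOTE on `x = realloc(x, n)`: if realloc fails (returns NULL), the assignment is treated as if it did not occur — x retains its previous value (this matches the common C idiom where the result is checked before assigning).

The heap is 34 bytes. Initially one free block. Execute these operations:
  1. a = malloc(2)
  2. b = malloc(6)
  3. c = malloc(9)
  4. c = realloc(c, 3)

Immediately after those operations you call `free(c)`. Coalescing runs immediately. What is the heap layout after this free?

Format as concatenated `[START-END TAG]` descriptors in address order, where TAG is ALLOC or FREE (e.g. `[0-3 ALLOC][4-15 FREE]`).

Answer: [0-1 ALLOC][2-7 ALLOC][8-33 FREE]

Derivation:
Op 1: a = malloc(2) -> a = 0; heap: [0-1 ALLOC][2-33 FREE]
Op 2: b = malloc(6) -> b = 2; heap: [0-1 ALLOC][2-7 ALLOC][8-33 FREE]
Op 3: c = malloc(9) -> c = 8; heap: [0-1 ALLOC][2-7 ALLOC][8-16 ALLOC][17-33 FREE]
Op 4: c = realloc(c, 3) -> c = 8; heap: [0-1 ALLOC][2-7 ALLOC][8-10 ALLOC][11-33 FREE]
free(c): c = 8 -> block [8-10 ALLOC]; mark free, coalesce with adjacent free neighbors -> [0-1 ALLOC][2-7 ALLOC][8-33 FREE]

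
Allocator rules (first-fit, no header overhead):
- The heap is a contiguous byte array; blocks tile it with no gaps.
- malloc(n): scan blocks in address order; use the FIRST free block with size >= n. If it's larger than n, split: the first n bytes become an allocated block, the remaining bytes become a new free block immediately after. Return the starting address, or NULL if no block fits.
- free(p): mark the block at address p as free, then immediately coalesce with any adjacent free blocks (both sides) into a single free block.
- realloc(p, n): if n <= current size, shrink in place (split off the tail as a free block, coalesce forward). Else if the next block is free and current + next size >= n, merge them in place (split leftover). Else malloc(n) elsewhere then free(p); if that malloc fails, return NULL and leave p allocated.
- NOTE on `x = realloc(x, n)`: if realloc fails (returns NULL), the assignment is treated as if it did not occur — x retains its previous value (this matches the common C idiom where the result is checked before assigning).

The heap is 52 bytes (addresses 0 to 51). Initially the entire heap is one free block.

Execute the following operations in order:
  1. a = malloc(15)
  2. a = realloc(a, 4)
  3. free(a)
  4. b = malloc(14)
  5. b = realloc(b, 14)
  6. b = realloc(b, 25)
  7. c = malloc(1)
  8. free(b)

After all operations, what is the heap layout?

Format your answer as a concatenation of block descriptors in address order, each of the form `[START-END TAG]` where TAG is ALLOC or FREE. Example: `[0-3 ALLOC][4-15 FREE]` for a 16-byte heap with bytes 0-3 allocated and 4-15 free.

Answer: [0-24 FREE][25-25 ALLOC][26-51 FREE]

Derivation:
Op 1: a = malloc(15) -> a = 0; heap: [0-14 ALLOC][15-51 FREE]
Op 2: a = realloc(a, 4) -> a = 0; heap: [0-3 ALLOC][4-51 FREE]
Op 3: free(a) -> (freed a); heap: [0-51 FREE]
Op 4: b = malloc(14) -> b = 0; heap: [0-13 ALLOC][14-51 FREE]
Op 5: b = realloc(b, 14) -> b = 0; heap: [0-13 ALLOC][14-51 FREE]
Op 6: b = realloc(b, 25) -> b = 0; heap: [0-24 ALLOC][25-51 FREE]
Op 7: c = malloc(1) -> c = 25; heap: [0-24 ALLOC][25-25 ALLOC][26-51 FREE]
Op 8: free(b) -> (freed b); heap: [0-24 FREE][25-25 ALLOC][26-51 FREE]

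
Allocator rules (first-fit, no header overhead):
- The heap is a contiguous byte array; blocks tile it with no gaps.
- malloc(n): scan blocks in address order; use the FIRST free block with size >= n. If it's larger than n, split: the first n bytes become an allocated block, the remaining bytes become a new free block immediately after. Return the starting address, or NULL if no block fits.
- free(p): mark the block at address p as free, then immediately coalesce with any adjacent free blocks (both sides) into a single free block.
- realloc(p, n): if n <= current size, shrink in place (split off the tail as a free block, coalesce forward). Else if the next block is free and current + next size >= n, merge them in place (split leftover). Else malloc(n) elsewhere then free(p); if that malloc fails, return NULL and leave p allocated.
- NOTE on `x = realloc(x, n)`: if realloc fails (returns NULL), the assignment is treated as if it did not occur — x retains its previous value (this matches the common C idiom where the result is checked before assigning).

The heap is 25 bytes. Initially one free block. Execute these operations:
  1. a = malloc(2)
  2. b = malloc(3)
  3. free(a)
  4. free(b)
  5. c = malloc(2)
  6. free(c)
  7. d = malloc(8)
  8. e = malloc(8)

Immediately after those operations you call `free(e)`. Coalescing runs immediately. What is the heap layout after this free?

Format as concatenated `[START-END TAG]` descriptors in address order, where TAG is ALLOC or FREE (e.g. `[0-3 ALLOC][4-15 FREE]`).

Answer: [0-7 ALLOC][8-24 FREE]

Derivation:
Op 1: a = malloc(2) -> a = 0; heap: [0-1 ALLOC][2-24 FREE]
Op 2: b = malloc(3) -> b = 2; heap: [0-1 ALLOC][2-4 ALLOC][5-24 FREE]
Op 3: free(a) -> (freed a); heap: [0-1 FREE][2-4 ALLOC][5-24 FREE]
Op 4: free(b) -> (freed b); heap: [0-24 FREE]
Op 5: c = malloc(2) -> c = 0; heap: [0-1 ALLOC][2-24 FREE]
Op 6: free(c) -> (freed c); heap: [0-24 FREE]
Op 7: d = malloc(8) -> d = 0; heap: [0-7 ALLOC][8-24 FREE]
Op 8: e = malloc(8) -> e = 8; heap: [0-7 ALLOC][8-15 ALLOC][16-24 FREE]
free(e): e = 8 -> block [8-15 ALLOC]; mark free, coalesce with adjacent free neighbors -> [0-7 ALLOC][8-24 FREE]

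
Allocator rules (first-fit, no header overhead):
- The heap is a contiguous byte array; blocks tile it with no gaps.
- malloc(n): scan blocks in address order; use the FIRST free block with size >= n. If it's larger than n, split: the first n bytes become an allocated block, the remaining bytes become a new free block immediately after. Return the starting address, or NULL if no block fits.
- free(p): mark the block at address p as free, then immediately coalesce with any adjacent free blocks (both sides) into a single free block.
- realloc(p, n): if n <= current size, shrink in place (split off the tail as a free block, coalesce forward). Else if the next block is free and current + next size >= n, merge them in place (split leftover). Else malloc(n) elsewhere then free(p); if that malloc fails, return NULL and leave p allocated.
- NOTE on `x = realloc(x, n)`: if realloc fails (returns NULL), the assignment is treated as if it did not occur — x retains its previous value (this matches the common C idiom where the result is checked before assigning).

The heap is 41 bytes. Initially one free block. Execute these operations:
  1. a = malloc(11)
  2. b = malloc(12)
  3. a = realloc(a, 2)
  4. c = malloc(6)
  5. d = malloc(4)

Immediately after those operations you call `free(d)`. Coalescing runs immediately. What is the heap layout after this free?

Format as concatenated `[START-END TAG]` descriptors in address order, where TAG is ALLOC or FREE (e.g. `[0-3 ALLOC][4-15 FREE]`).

Answer: [0-1 ALLOC][2-7 ALLOC][8-10 FREE][11-22 ALLOC][23-40 FREE]

Derivation:
Op 1: a = malloc(11) -> a = 0; heap: [0-10 ALLOC][11-40 FREE]
Op 2: b = malloc(12) -> b = 11; heap: [0-10 ALLOC][11-22 ALLOC][23-40 FREE]
Op 3: a = realloc(a, 2) -> a = 0; heap: [0-1 ALLOC][2-10 FREE][11-22 ALLOC][23-40 FREE]
Op 4: c = malloc(6) -> c = 2; heap: [0-1 ALLOC][2-7 ALLOC][8-10 FREE][11-22 ALLOC][23-40 FREE]
Op 5: d = malloc(4) -> d = 23; heap: [0-1 ALLOC][2-7 ALLOC][8-10 FREE][11-22 ALLOC][23-26 ALLOC][27-40 FREE]
free(d): d = 23 -> block [23-26 ALLOC]; mark free, coalesce with adjacent free neighbors -> [0-1 ALLOC][2-7 ALLOC][8-10 FREE][11-22 ALLOC][23-40 FREE]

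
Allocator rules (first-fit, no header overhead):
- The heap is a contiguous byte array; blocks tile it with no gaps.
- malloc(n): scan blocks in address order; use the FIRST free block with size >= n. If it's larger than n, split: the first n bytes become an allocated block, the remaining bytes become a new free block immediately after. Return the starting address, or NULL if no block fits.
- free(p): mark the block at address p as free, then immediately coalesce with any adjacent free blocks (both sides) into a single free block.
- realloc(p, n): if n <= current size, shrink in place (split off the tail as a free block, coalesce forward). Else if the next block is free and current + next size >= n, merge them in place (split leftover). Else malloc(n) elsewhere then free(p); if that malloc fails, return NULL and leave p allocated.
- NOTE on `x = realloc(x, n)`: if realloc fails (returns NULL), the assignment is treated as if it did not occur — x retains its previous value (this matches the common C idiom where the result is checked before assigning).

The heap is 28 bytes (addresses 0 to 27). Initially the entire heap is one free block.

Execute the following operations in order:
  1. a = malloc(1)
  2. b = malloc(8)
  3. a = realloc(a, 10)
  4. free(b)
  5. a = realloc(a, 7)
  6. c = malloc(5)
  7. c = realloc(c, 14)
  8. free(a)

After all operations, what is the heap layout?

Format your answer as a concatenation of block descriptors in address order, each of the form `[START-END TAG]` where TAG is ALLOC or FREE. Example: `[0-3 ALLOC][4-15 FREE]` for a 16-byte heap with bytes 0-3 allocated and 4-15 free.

Answer: [0-4 ALLOC][5-27 FREE]

Derivation:
Op 1: a = malloc(1) -> a = 0; heap: [0-0 ALLOC][1-27 FREE]
Op 2: b = malloc(8) -> b = 1; heap: [0-0 ALLOC][1-8 ALLOC][9-27 FREE]
Op 3: a = realloc(a, 10) -> a = 9; heap: [0-0 FREE][1-8 ALLOC][9-18 ALLOC][19-27 FREE]
Op 4: free(b) -> (freed b); heap: [0-8 FREE][9-18 ALLOC][19-27 FREE]
Op 5: a = realloc(a, 7) -> a = 9; heap: [0-8 FREE][9-15 ALLOC][16-27 FREE]
Op 6: c = malloc(5) -> c = 0; heap: [0-4 ALLOC][5-8 FREE][9-15 ALLOC][16-27 FREE]
Op 7: c = realloc(c, 14) -> NULL (c unchanged); heap: [0-4 ALLOC][5-8 FREE][9-15 ALLOC][16-27 FREE]
Op 8: free(a) -> (freed a); heap: [0-4 ALLOC][5-27 FREE]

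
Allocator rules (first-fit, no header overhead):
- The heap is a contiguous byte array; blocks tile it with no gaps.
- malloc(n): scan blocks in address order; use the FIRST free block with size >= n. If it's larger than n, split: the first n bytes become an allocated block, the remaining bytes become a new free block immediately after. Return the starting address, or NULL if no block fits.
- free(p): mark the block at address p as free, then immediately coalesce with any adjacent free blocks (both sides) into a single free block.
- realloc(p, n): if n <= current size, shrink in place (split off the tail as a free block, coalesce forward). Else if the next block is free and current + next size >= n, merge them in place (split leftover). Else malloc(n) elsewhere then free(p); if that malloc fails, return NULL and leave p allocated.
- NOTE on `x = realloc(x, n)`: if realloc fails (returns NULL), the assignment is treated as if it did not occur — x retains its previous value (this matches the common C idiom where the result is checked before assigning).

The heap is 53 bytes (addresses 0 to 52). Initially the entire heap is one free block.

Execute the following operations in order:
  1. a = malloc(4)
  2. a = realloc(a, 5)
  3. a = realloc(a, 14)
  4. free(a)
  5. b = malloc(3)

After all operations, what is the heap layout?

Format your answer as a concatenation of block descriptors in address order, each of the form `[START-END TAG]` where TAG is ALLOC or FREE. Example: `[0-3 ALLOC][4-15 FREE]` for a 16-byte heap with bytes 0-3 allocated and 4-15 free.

Op 1: a = malloc(4) -> a = 0; heap: [0-3 ALLOC][4-52 FREE]
Op 2: a = realloc(a, 5) -> a = 0; heap: [0-4 ALLOC][5-52 FREE]
Op 3: a = realloc(a, 14) -> a = 0; heap: [0-13 ALLOC][14-52 FREE]
Op 4: free(a) -> (freed a); heap: [0-52 FREE]
Op 5: b = malloc(3) -> b = 0; heap: [0-2 ALLOC][3-52 FREE]

Answer: [0-2 ALLOC][3-52 FREE]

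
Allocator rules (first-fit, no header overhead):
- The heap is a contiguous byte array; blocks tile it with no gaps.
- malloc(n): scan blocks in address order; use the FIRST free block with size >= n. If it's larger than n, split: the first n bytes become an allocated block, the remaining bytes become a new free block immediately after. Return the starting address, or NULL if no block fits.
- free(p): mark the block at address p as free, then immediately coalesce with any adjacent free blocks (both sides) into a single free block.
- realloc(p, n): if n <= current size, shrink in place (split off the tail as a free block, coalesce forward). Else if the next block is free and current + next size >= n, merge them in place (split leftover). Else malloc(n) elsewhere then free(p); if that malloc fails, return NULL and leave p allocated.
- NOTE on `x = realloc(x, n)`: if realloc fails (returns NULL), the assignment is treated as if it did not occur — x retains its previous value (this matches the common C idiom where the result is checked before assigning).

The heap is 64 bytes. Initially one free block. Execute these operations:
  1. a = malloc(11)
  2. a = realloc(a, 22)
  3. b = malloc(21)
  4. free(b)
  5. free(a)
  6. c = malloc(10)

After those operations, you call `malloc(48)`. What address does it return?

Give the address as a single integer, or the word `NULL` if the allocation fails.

Op 1: a = malloc(11) -> a = 0; heap: [0-10 ALLOC][11-63 FREE]
Op 2: a = realloc(a, 22) -> a = 0; heap: [0-21 ALLOC][22-63 FREE]
Op 3: b = malloc(21) -> b = 22; heap: [0-21 ALLOC][22-42 ALLOC][43-63 FREE]
Op 4: free(b) -> (freed b); heap: [0-21 ALLOC][22-63 FREE]
Op 5: free(a) -> (freed a); heap: [0-63 FREE]
Op 6: c = malloc(10) -> c = 0; heap: [0-9 ALLOC][10-63 FREE]
malloc(48): first-fit scan over [0-9 ALLOC][10-63 FREE] -> 10

Answer: 10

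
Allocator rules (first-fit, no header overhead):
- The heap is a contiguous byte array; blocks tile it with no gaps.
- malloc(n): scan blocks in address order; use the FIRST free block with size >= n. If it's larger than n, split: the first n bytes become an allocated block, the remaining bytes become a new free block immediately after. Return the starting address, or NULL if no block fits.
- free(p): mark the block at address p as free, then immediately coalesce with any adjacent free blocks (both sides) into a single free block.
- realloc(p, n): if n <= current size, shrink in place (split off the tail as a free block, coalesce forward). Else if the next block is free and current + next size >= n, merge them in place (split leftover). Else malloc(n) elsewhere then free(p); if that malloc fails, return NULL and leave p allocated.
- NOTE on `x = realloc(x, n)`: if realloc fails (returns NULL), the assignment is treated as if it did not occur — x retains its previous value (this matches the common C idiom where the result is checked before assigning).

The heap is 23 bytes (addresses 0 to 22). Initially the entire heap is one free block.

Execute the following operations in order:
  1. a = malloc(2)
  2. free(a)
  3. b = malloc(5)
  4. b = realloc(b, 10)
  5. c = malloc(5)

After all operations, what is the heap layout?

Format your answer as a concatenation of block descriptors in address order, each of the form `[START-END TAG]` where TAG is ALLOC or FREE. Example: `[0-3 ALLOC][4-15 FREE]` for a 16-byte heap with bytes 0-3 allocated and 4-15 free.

Answer: [0-9 ALLOC][10-14 ALLOC][15-22 FREE]

Derivation:
Op 1: a = malloc(2) -> a = 0; heap: [0-1 ALLOC][2-22 FREE]
Op 2: free(a) -> (freed a); heap: [0-22 FREE]
Op 3: b = malloc(5) -> b = 0; heap: [0-4 ALLOC][5-22 FREE]
Op 4: b = realloc(b, 10) -> b = 0; heap: [0-9 ALLOC][10-22 FREE]
Op 5: c = malloc(5) -> c = 10; heap: [0-9 ALLOC][10-14 ALLOC][15-22 FREE]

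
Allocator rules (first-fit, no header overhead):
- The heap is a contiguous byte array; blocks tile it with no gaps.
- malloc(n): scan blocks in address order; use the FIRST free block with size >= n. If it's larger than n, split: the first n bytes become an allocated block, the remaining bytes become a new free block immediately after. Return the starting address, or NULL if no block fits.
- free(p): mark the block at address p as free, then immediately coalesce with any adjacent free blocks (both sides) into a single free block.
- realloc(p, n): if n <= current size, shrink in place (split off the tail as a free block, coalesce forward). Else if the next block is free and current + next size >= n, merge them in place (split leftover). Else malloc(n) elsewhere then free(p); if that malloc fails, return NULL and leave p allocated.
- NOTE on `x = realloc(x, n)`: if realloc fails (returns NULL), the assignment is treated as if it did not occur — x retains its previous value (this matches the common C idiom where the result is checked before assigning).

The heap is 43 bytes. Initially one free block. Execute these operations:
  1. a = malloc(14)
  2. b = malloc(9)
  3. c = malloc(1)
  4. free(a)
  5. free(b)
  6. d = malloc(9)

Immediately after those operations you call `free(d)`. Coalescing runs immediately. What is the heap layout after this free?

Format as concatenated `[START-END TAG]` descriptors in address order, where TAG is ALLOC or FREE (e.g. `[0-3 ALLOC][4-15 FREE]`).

Answer: [0-22 FREE][23-23 ALLOC][24-42 FREE]

Derivation:
Op 1: a = malloc(14) -> a = 0; heap: [0-13 ALLOC][14-42 FREE]
Op 2: b = malloc(9) -> b = 14; heap: [0-13 ALLOC][14-22 ALLOC][23-42 FREE]
Op 3: c = malloc(1) -> c = 23; heap: [0-13 ALLOC][14-22 ALLOC][23-23 ALLOC][24-42 FREE]
Op 4: free(a) -> (freed a); heap: [0-13 FREE][14-22 ALLOC][23-23 ALLOC][24-42 FREE]
Op 5: free(b) -> (freed b); heap: [0-22 FREE][23-23 ALLOC][24-42 FREE]
Op 6: d = malloc(9) -> d = 0; heap: [0-8 ALLOC][9-22 FREE][23-23 ALLOC][24-42 FREE]
free(d): d = 0 -> block [0-8 ALLOC]; mark free, coalesce with adjacent free neighbors -> [0-22 FREE][23-23 ALLOC][24-42 FREE]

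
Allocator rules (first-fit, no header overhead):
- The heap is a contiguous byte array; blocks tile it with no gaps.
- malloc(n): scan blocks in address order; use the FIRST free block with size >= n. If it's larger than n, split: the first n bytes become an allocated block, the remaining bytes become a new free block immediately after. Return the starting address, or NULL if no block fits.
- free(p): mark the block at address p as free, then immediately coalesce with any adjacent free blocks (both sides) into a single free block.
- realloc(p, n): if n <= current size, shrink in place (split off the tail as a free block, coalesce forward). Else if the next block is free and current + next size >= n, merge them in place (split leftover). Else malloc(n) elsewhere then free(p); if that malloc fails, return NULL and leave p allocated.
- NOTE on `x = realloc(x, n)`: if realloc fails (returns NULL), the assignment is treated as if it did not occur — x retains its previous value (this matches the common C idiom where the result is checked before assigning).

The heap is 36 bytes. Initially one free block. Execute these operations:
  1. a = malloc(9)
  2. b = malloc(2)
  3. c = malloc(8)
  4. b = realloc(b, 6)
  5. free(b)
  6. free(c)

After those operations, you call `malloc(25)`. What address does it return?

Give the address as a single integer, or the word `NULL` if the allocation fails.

Op 1: a = malloc(9) -> a = 0; heap: [0-8 ALLOC][9-35 FREE]
Op 2: b = malloc(2) -> b = 9; heap: [0-8 ALLOC][9-10 ALLOC][11-35 FREE]
Op 3: c = malloc(8) -> c = 11; heap: [0-8 ALLOC][9-10 ALLOC][11-18 ALLOC][19-35 FREE]
Op 4: b = realloc(b, 6) -> b = 19; heap: [0-8 ALLOC][9-10 FREE][11-18 ALLOC][19-24 ALLOC][25-35 FREE]
Op 5: free(b) -> (freed b); heap: [0-8 ALLOC][9-10 FREE][11-18 ALLOC][19-35 FREE]
Op 6: free(c) -> (freed c); heap: [0-8 ALLOC][9-35 FREE]
malloc(25): first-fit scan over [0-8 ALLOC][9-35 FREE] -> 9

Answer: 9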